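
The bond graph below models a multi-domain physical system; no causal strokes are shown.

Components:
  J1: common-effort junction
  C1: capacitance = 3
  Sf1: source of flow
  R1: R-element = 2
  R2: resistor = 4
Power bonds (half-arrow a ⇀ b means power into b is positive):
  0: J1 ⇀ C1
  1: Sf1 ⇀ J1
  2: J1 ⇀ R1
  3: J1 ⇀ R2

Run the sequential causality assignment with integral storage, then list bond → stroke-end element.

bond 1 stroke→Sf1  (Sf1 fixes flow; stroke at Sf1)
bond 0 stroke→J1  (C1 outputs effort q/C1)
bond 2 stroke→R1  (J1 effort already set via bond 0)
bond 3 stroke→R2  (J1: bond 0 brought effort, rest push out)

#0 |J1
#1 |Sf1
#2 |R1
#3 |R2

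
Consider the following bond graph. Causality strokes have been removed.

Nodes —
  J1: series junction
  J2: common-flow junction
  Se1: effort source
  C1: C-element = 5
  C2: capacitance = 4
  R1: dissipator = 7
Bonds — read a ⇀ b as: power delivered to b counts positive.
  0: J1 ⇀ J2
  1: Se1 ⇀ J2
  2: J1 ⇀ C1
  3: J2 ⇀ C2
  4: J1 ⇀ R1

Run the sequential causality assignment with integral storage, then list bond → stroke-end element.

bond 1 →J2  (Se1 (Se) sets effort on bond)
bond 2 →J1  (C1 integral (e out))
bond 3 →J2  (C2 outputs effort q/C2)
bond 0 →J1  (J2: last free bond brings flow in)
bond 4 →R1  (closing 1-jn rule on J1)

β0 stroke at J1
β1 stroke at J2
β2 stroke at J1
β3 stroke at J2
β4 stroke at R1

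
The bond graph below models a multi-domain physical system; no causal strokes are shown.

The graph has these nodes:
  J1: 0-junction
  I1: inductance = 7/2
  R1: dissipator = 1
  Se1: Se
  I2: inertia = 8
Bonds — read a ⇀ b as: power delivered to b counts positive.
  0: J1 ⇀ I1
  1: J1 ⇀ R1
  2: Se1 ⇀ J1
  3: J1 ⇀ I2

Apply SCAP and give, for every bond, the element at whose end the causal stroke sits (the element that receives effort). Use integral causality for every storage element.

b0 |I1
b1 |R1
b2 |J1
b3 |I2

bond 2 stroke→J1  (Se1 fixes effort; stroke away)
bond 0 stroke→I1  (J1: bond 2 brought effort, rest push out)
bond 1 stroke→R1  (common-e at J1 fixed by 2)
bond 3 stroke→I2  (J1 effort already set via bond 2)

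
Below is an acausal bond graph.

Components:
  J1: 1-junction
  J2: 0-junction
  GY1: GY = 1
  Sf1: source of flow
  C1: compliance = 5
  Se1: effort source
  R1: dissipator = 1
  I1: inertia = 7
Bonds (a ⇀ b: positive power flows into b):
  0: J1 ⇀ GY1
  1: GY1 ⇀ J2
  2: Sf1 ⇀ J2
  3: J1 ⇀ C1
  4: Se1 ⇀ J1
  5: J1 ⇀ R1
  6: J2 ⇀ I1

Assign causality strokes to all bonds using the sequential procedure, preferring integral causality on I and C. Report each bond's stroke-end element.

#0 stroke→J1
#1 stroke→J2
#2 stroke→Sf1
#3 stroke→J1
#4 stroke→J1
#5 stroke→R1
#6 stroke→I1

b2 →Sf1  (Sf1 fixes flow; stroke at Sf1)
b4 →J1  (Se1 fixes effort; stroke away)
b3 →J1  (C1 outputs effort q/C1)
b6 →I1  (I1 integral (f out))
b1 →J2  (J2 needs exactly one e-in)
b0 →J1  (GY GY1: same side as bond 1)
b5 →R1  (J1 needs exactly one f-in)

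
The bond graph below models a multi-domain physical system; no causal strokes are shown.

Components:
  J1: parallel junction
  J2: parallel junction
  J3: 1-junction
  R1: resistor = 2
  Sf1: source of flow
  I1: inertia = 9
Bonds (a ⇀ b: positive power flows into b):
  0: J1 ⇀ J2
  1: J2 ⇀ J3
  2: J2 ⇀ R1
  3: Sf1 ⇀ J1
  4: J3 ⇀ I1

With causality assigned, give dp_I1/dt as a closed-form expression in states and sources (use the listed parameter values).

dp_I1/dt = 2*F_Sf1 - 2*p_I1/9

#3 stroke at Sf1  (Sf1 (Sf) sets flow on bond)
#0 stroke at J1  (J1: last free bond brings effort in)
#4 stroke at I1  (prefer integral on I1)
#1 stroke at J3  (J3 flow already set via bond 4)
#2 stroke at J2  (J2 needs exactly one e-in)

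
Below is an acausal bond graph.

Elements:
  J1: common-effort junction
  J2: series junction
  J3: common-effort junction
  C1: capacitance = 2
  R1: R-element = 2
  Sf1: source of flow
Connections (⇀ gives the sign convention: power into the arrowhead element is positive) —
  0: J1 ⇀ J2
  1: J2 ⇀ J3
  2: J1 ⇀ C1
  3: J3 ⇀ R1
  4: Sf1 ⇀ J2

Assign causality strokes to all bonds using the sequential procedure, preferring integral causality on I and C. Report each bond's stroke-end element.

#4 →Sf1  (Sf1: flow source, stroke at near end)
#0 →J2  (1-jn J2 has f-setter on 4)
#1 →J2  (common-f at J2 fixed by 4)
#3 →J3  (J3 needs exactly one e-in)
#2 →J1  (J1: last free bond brings effort in)

#0 |J2
#1 |J2
#2 |J1
#3 |J3
#4 |Sf1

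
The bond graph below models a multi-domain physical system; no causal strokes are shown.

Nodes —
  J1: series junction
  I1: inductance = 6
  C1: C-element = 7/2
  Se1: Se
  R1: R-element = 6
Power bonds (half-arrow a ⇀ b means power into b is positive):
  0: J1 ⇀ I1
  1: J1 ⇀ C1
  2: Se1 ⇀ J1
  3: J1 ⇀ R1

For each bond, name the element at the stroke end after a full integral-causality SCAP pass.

b0 stroke→I1
b1 stroke→J1
b2 stroke→J1
b3 stroke→J1

#2 stroke→J1  (Se1: effort source, stroke at far end)
#0 stroke→I1  (I1: I, integral causality)
#1 stroke→J1  (1-jn J1 has f-setter on 0)
#3 stroke→J1  (J1 flow already set via bond 0)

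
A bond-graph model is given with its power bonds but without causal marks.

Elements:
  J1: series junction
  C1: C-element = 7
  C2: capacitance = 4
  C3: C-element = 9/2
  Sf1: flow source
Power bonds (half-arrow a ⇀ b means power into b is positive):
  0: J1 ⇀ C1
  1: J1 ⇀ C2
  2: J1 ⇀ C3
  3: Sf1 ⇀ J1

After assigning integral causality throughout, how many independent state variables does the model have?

bond 3 stroke→Sf1  (Sf1: flow source, stroke at near end)
bond 0 stroke→J1  (J1 flow already set via bond 3)
bond 1 stroke→J1  (J1 flow already set via bond 3)
bond 2 stroke→J1  (1-jn J1 has f-setter on 3)

3  (C1, C2, C3 all integral)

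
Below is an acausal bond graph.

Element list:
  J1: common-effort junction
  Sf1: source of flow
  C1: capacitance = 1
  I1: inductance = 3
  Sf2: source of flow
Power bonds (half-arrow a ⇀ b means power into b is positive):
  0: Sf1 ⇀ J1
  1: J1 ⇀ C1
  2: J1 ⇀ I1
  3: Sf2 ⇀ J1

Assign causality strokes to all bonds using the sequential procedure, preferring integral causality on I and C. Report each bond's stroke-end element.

β0 stroke→Sf1  (Sf1 (Sf) sets flow on bond)
β3 stroke→Sf2  (source Sf2 imposes f)
β1 stroke→J1  (prefer integral on C1)
β2 stroke→I1  (common-e at J1 fixed by 1)

#0 stroke→Sf1
#1 stroke→J1
#2 stroke→I1
#3 stroke→Sf2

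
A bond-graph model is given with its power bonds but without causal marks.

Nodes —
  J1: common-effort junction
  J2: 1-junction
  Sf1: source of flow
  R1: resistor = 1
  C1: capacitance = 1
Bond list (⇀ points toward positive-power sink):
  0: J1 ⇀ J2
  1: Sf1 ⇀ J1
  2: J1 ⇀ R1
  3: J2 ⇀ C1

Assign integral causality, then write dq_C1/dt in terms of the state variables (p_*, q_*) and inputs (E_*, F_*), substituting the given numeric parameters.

β1 stroke→Sf1  (Sf1 (Sf) sets flow on bond)
β3 stroke→J2  (C1 outputs effort q/C1)
β0 stroke→J1  (J2 needs exactly one f-in)
β2 stroke→R1  (0-jn J1 has e-setter on 0)

dq_C1/dt = F_Sf1 - q_C1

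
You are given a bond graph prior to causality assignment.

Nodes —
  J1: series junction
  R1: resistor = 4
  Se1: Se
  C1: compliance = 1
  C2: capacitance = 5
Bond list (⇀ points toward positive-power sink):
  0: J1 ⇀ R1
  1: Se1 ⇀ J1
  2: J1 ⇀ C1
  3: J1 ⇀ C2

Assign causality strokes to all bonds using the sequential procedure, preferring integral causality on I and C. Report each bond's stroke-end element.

#1 stroke→J1  (Se1 fixes effort; stroke away)
#2 stroke→J1  (C1 outputs effort q/C1)
#3 stroke→J1  (C2 outputs effort q/C2)
#0 stroke→R1  (closing 1-jn rule on J1)

b0 stroke→R1
b1 stroke→J1
b2 stroke→J1
b3 stroke→J1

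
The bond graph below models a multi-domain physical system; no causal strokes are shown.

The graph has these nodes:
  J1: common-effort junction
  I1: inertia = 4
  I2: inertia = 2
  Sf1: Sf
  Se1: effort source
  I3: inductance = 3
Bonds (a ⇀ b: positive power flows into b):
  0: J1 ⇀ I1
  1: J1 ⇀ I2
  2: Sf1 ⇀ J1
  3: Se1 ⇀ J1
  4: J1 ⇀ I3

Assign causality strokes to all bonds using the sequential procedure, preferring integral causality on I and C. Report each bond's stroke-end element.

bond 0 stroke→I1
bond 1 stroke→I2
bond 2 stroke→Sf1
bond 3 stroke→J1
bond 4 stroke→I3

#2 stroke at Sf1  (source Sf1 imposes f)
#3 stroke at J1  (Se1 (Se) sets effort on bond)
#0 stroke at I1  (common-e at J1 fixed by 3)
#1 stroke at I2  (0-jn J1 has e-setter on 3)
#4 stroke at I3  (J1 effort already set via bond 3)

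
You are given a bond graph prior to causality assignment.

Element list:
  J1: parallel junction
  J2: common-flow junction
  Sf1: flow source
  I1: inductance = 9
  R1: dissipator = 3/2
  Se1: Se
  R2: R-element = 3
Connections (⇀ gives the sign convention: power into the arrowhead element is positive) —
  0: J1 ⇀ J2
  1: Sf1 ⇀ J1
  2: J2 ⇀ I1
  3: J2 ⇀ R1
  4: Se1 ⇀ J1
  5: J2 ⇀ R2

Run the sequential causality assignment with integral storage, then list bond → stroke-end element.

bond 0 stroke at J2
bond 1 stroke at Sf1
bond 2 stroke at I1
bond 3 stroke at J2
bond 4 stroke at J1
bond 5 stroke at J2

b1 →Sf1  (source Sf1 imposes f)
b4 →J1  (source Se1 imposes e)
b0 →J2  (0-jn J1 has e-setter on 4)
b2 →I1  (prefer integral on I1)
b3 →J2  (J2: bond 2 brought flow, rest push out)
b5 →J2  (common-f at J2 fixed by 2)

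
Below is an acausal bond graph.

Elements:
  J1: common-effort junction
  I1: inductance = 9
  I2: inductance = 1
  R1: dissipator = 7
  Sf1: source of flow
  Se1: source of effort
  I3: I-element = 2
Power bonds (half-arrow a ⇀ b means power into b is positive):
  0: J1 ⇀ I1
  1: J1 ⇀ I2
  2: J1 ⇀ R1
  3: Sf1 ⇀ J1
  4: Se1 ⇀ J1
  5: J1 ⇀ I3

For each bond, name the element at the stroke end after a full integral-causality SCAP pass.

b0 stroke at I1
b1 stroke at I2
b2 stroke at R1
b3 stroke at Sf1
b4 stroke at J1
b5 stroke at I3

bond 3 →Sf1  (Sf1: flow source, stroke at near end)
bond 4 →J1  (source Se1 imposes e)
bond 0 →I1  (J1: bond 4 brought effort, rest push out)
bond 1 →I2  (0-jn J1 has e-setter on 4)
bond 2 →R1  (common-e at J1 fixed by 4)
bond 5 →I3  (J1: bond 4 brought effort, rest push out)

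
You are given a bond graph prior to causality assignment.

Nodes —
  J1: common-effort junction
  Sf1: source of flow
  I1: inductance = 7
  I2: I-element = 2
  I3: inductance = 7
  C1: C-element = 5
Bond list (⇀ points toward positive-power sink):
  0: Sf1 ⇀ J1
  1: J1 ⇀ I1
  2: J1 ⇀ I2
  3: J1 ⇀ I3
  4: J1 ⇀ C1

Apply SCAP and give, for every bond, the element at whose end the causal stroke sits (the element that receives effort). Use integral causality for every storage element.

#0 stroke→Sf1  (Sf1 (Sf) sets flow on bond)
#1 stroke→I1  (I1: I, integral causality)
#2 stroke→I2  (prefer integral on I2)
#3 stroke→I3  (I3 outputs flow p/I3)
#4 stroke→J1  (J1 needs exactly one e-in)

#0 stroke at Sf1
#1 stroke at I1
#2 stroke at I2
#3 stroke at I3
#4 stroke at J1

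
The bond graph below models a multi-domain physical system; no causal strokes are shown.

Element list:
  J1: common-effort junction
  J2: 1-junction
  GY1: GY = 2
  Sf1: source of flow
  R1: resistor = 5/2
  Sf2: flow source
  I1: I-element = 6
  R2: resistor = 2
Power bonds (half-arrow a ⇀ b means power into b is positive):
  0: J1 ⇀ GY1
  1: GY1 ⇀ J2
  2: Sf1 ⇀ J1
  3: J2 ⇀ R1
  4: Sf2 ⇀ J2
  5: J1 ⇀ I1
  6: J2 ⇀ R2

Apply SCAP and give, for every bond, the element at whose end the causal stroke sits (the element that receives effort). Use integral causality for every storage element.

#2 |Sf1  (source Sf1 imposes f)
#4 |Sf2  (source Sf2 imposes f)
#1 |J2  (J2 flow already set via bond 4)
#3 |J2  (common-f at J2 fixed by 4)
#6 |J2  (1-jn J2 has f-setter on 4)
#0 |J1  (GY1: gyrator matches bond 1)
#5 |I1  (common-e at J1 fixed by 0)

β0 stroke at J1
β1 stroke at J2
β2 stroke at Sf1
β3 stroke at J2
β4 stroke at Sf2
β5 stroke at I1
β6 stroke at J2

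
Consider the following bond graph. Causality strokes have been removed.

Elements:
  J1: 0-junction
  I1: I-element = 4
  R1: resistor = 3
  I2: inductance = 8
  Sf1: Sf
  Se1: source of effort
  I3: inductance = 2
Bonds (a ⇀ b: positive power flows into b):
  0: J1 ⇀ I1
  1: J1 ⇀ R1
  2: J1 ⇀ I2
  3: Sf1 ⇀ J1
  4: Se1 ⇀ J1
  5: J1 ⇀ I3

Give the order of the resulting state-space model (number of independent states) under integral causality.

bond 3 stroke at Sf1  (Sf1: flow source, stroke at near end)
bond 4 stroke at J1  (source Se1 imposes e)
bond 0 stroke at I1  (common-e at J1 fixed by 4)
bond 1 stroke at R1  (0-jn J1 has e-setter on 4)
bond 2 stroke at I2  (J1: bond 4 brought effort, rest push out)
bond 5 stroke at I3  (0-jn J1 has e-setter on 4)

3  (I1, I2, I3 all integral)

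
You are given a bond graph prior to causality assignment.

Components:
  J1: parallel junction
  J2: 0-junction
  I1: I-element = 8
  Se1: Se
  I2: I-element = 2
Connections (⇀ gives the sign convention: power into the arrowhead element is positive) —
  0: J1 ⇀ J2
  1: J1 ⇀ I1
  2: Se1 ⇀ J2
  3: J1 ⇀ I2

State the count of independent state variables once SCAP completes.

b2 stroke→J2  (Se1 fixes effort; stroke away)
b0 stroke→J1  (common-e at J2 fixed by 2)
b1 stroke→I1  (0-jn J1 has e-setter on 0)
b3 stroke→I2  (J1 effort already set via bond 0)

2  (I1, I2 all integral)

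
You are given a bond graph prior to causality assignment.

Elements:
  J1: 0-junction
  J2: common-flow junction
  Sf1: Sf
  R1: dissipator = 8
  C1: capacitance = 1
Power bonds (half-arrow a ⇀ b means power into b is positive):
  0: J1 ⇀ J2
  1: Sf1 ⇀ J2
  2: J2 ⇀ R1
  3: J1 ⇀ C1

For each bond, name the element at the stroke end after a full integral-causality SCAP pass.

β1 |Sf1  (source Sf1 imposes f)
β0 |J2  (J2 flow already set via bond 1)
β2 |J2  (1-jn J2 has f-setter on 1)
β3 |J1  (only one effort-in slot at J1)

β0 →J2
β1 →Sf1
β2 →J2
β3 →J1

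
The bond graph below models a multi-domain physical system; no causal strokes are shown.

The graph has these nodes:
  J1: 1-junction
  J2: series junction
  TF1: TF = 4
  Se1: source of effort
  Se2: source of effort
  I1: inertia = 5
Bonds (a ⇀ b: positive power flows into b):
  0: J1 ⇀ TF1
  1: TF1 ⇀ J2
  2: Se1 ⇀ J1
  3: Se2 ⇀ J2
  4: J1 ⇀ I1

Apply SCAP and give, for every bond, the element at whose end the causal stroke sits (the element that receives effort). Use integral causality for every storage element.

bond 0 |J1
bond 1 |TF1
bond 2 |J1
bond 3 |J2
bond 4 |I1

bond 2 stroke→J1  (Se1 fixes effort; stroke away)
bond 3 stroke→J2  (Se2 fixes effort; stroke away)
bond 1 stroke→TF1  (J2: last free bond brings flow in)
bond 0 stroke→J1  (TF1 one-in-one-out from 1)
bond 4 stroke→I1  (only one flow-in slot at J1)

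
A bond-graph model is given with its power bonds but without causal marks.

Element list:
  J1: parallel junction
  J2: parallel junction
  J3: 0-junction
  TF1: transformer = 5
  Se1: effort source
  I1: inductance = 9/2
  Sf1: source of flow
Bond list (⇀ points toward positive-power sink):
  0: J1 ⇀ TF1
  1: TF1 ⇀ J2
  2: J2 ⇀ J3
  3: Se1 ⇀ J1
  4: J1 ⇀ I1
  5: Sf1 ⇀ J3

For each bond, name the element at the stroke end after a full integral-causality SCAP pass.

bond 0 stroke→TF1
bond 1 stroke→J2
bond 2 stroke→J3
bond 3 stroke→J1
bond 4 stroke→I1
bond 5 stroke→Sf1

β3 |J1  (Se1 (Se) sets effort on bond)
β5 |Sf1  (Sf1 fixes flow; stroke at Sf1)
β0 |TF1  (0-jn J1 has e-setter on 3)
β4 |I1  (J1: bond 3 brought effort, rest push out)
β2 |J3  (J3 needs exactly one e-in)
β1 |J2  (TF TF1: opposite of bond 0)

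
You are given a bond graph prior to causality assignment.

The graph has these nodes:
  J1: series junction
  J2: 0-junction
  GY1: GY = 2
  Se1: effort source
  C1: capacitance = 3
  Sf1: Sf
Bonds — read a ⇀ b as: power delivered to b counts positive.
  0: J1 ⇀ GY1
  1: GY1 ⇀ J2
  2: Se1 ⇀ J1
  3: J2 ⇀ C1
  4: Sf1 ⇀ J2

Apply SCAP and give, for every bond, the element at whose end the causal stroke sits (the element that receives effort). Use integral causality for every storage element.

#0 →GY1
#1 →GY1
#2 →J1
#3 →J2
#4 →Sf1

bond 2 |J1  (Se1: effort source, stroke at far end)
bond 4 |Sf1  (Sf1 (Sf) sets flow on bond)
bond 0 |GY1  (only one flow-in slot at J1)
bond 1 |GY1  (GY GY1: same side as bond 0)
bond 3 |J2  (J2: last free bond brings effort in)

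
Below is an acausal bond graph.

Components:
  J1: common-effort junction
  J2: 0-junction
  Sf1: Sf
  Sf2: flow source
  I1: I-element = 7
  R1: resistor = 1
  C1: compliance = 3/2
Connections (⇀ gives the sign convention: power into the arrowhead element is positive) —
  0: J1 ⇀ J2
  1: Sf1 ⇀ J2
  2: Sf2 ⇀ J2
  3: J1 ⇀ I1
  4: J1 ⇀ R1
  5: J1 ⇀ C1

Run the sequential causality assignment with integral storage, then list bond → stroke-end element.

b1 stroke→Sf1  (Sf1: flow source, stroke at near end)
b2 stroke→Sf2  (source Sf2 imposes f)
b0 stroke→J2  (closing 0-jn rule on J2)
b3 stroke→I1  (I1: I, integral causality)
b5 stroke→J1  (C1 integral (e out))
b4 stroke→R1  (common-e at J1 fixed by 5)

bond 0 |J2
bond 1 |Sf1
bond 2 |Sf2
bond 3 |I1
bond 4 |R1
bond 5 |J1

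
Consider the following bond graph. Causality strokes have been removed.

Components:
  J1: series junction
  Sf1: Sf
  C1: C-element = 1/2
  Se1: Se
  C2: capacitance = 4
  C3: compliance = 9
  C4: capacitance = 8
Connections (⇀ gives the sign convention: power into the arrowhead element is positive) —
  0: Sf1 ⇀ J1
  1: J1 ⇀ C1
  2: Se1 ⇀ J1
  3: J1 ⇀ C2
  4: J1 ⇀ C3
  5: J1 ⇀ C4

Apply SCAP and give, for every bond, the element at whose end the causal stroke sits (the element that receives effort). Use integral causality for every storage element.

b0 →Sf1
b1 →J1
b2 →J1
b3 →J1
b4 →J1
b5 →J1

#0 →Sf1  (Sf1: flow source, stroke at near end)
#2 →J1  (Se1 fixes effort; stroke away)
#1 →J1  (1-jn J1 has f-setter on 0)
#3 →J1  (J1 flow already set via bond 0)
#4 →J1  (J1: bond 0 brought flow, rest push out)
#5 →J1  (1-jn J1 has f-setter on 0)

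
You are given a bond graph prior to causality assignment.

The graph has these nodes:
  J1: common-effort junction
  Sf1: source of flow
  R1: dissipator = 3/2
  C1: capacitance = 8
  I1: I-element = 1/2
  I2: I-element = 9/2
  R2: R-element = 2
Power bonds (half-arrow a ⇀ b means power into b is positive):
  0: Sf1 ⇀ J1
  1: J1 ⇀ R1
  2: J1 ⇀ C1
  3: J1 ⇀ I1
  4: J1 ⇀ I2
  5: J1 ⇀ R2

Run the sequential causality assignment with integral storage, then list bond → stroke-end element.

β0 →Sf1  (Sf1 fixes flow; stroke at Sf1)
β2 →J1  (C1: C, integral causality)
β1 →R1  (common-e at J1 fixed by 2)
β3 →I1  (J1 effort already set via bond 2)
β4 →I2  (0-jn J1 has e-setter on 2)
β5 →R2  (0-jn J1 has e-setter on 2)

β0 stroke at Sf1
β1 stroke at R1
β2 stroke at J1
β3 stroke at I1
β4 stroke at I2
β5 stroke at R2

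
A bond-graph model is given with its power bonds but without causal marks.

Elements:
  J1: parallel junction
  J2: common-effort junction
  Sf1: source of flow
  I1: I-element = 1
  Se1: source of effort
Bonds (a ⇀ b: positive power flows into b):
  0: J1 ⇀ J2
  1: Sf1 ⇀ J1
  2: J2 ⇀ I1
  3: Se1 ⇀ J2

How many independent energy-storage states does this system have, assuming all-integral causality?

1  (I1 all integral)

#1 stroke→Sf1  (source Sf1 imposes f)
#3 stroke→J2  (Se1: effort source, stroke at far end)
#0 stroke→J1  (closing 0-jn rule on J1)
#2 stroke→I1  (J2 effort already set via bond 3)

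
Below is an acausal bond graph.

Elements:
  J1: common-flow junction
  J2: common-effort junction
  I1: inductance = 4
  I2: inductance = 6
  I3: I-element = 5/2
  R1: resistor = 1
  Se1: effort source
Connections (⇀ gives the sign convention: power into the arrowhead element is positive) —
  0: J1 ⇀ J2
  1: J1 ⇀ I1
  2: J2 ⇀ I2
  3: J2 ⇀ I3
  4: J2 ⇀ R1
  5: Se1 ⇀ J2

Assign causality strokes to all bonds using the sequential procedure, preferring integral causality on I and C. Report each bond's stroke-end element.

bond 5 stroke at J2  (Se1 fixes effort; stroke away)
bond 0 stroke at J1  (common-e at J2 fixed by 5)
bond 2 stroke at I2  (0-jn J2 has e-setter on 5)
bond 3 stroke at I3  (0-jn J2 has e-setter on 5)
bond 4 stroke at R1  (J2 effort already set via bond 5)
bond 1 stroke at I1  (only one flow-in slot at J1)

b0 stroke→J1
b1 stroke→I1
b2 stroke→I2
b3 stroke→I3
b4 stroke→R1
b5 stroke→J2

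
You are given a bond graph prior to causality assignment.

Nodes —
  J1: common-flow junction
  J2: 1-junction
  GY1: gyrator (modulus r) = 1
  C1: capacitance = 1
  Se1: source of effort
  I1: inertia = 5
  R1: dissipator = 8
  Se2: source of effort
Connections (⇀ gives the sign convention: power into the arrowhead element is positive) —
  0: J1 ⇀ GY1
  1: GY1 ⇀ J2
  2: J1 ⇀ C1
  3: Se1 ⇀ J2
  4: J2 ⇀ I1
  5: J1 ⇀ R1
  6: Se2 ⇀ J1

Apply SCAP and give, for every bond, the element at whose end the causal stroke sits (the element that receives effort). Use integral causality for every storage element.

β0 →J1
β1 →J2
β2 →J1
β3 →J2
β4 →I1
β5 →R1
β6 →J1

β3 |J2  (Se1 (Se) sets effort on bond)
β6 |J1  (source Se2 imposes e)
β2 |J1  (prefer integral on C1)
β4 |I1  (I1 outputs flow p/I1)
β1 |J2  (J2 flow already set via bond 4)
β0 |J1  (GY1 both-in/both-out from 1)
β5 |R1  (only one flow-in slot at J1)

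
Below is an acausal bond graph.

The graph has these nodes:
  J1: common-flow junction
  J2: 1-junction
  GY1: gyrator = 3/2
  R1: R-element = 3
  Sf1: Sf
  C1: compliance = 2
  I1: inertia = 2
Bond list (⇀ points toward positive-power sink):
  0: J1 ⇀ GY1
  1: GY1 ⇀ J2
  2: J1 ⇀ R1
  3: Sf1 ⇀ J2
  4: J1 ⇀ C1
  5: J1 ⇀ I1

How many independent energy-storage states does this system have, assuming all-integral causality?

bond 3 |Sf1  (source Sf1 imposes f)
bond 1 |J2  (J2: bond 3 brought flow, rest push out)
bond 0 |J1  (GY1: gyrator matches bond 1)
bond 4 |J1  (C1 outputs effort q/C1)
bond 5 |I1  (I1 integral (f out))
bond 2 |J1  (J1 flow already set via bond 5)

2  (C1, I1 all integral)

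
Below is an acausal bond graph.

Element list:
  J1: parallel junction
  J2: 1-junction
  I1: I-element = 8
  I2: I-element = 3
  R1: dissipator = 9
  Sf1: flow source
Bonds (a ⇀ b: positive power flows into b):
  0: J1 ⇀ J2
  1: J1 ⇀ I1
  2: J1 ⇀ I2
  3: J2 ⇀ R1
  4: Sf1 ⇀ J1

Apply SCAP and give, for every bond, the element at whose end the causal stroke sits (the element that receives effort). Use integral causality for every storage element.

bond 4 stroke at Sf1  (Sf1 fixes flow; stroke at Sf1)
bond 1 stroke at I1  (I1 outputs flow p/I1)
bond 2 stroke at I2  (prefer integral on I2)
bond 0 stroke at J1  (J1 needs exactly one e-in)
bond 3 stroke at J2  (J2: bond 0 brought flow, rest push out)

b0 →J1
b1 →I1
b2 →I2
b3 →J2
b4 →Sf1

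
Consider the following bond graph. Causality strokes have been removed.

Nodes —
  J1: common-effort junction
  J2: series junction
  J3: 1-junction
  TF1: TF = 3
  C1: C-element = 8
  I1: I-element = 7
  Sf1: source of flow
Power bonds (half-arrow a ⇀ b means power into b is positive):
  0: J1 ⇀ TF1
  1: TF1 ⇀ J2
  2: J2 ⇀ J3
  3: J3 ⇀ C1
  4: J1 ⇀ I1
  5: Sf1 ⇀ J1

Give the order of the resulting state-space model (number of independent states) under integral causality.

b5 |Sf1  (Sf1 fixes flow; stroke at Sf1)
b3 |J3  (prefer integral on C1)
b2 |J2  (J3: last free bond brings flow in)
b1 |TF1  (J2 needs exactly one f-in)
b0 |J1  (TF TF1: opposite of bond 1)
b4 |I1  (0-jn J1 has e-setter on 0)

2  (C1, I1 all integral)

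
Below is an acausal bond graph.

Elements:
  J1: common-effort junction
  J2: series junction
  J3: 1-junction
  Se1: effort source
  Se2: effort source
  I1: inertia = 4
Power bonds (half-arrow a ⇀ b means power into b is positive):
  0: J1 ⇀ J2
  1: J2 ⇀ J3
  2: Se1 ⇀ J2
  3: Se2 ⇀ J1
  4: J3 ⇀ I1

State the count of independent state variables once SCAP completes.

1  (I1 all integral)

#2 →J2  (source Se1 imposes e)
#3 →J1  (source Se2 imposes e)
#0 →J2  (0-jn J1 has e-setter on 3)
#1 →J3  (J2: last free bond brings flow in)
#4 →I1  (only one flow-in slot at J3)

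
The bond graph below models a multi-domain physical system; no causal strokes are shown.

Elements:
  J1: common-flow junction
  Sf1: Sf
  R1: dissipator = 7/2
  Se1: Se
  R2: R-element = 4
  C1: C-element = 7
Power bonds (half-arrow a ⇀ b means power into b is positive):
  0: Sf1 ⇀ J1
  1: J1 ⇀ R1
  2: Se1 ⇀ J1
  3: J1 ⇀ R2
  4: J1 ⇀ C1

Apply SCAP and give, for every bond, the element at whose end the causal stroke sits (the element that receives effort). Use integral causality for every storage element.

β0 |Sf1
β1 |J1
β2 |J1
β3 |J1
β4 |J1

bond 0 stroke at Sf1  (Sf1 (Sf) sets flow on bond)
bond 2 stroke at J1  (source Se1 imposes e)
bond 1 stroke at J1  (J1 flow already set via bond 0)
bond 3 stroke at J1  (common-f at J1 fixed by 0)
bond 4 stroke at J1  (1-jn J1 has f-setter on 0)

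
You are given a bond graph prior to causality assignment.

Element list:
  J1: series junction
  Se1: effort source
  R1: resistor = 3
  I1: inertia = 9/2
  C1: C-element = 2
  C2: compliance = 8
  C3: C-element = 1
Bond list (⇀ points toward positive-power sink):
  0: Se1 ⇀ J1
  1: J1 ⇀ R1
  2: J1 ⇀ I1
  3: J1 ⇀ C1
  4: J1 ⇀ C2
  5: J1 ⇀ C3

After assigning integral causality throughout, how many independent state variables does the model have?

4  (C1, C2, C3, I1 all integral)

β0 |J1  (Se1: effort source, stroke at far end)
β2 |I1  (I1 outputs flow p/I1)
β1 |J1  (J1 flow already set via bond 2)
β3 |J1  (J1 flow already set via bond 2)
β4 |J1  (1-jn J1 has f-setter on 2)
β5 |J1  (common-f at J1 fixed by 2)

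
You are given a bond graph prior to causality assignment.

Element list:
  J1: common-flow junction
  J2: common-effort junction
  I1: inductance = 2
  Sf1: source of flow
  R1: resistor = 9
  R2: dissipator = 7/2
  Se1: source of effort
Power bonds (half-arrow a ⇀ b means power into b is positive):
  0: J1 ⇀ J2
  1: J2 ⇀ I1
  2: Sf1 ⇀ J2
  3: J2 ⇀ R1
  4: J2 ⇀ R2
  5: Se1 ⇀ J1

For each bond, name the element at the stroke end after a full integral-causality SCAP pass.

bond 2 →Sf1  (Sf1 fixes flow; stroke at Sf1)
bond 5 →J1  (Se1 (Se) sets effort on bond)
bond 0 →J2  (closing 1-jn rule on J1)
bond 1 →I1  (J2 effort already set via bond 0)
bond 3 →R1  (J2: bond 0 brought effort, rest push out)
bond 4 →R2  (common-e at J2 fixed by 0)

bond 0 |J2
bond 1 |I1
bond 2 |Sf1
bond 3 |R1
bond 4 |R2
bond 5 |J1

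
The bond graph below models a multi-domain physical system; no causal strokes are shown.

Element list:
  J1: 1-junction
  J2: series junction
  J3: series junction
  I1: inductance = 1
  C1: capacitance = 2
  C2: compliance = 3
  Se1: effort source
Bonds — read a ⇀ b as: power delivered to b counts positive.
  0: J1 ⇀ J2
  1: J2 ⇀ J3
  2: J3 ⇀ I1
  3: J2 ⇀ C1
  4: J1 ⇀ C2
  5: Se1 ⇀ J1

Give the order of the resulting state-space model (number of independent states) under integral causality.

3  (C1, C2, I1 all integral)

β5 →J1  (Se1: effort source, stroke at far end)
β2 →I1  (I1 integral (f out))
β1 →J3  (1-jn J3 has f-setter on 2)
β0 →J2  (common-f at J2 fixed by 1)
β3 →J2  (1-jn J2 has f-setter on 1)
β4 →J1  (J1: bond 0 brought flow, rest push out)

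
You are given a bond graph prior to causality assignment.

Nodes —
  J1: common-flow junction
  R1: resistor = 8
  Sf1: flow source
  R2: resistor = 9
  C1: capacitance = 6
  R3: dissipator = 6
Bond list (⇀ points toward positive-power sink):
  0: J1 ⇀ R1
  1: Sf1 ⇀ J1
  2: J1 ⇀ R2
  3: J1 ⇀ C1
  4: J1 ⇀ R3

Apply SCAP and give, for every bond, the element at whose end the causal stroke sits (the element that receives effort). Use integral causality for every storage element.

β0 |J1
β1 |Sf1
β2 |J1
β3 |J1
β4 |J1

β1 stroke→Sf1  (Sf1: flow source, stroke at near end)
β0 stroke→J1  (1-jn J1 has f-setter on 1)
β2 stroke→J1  (common-f at J1 fixed by 1)
β3 stroke→J1  (1-jn J1 has f-setter on 1)
β4 stroke→J1  (J1 flow already set via bond 1)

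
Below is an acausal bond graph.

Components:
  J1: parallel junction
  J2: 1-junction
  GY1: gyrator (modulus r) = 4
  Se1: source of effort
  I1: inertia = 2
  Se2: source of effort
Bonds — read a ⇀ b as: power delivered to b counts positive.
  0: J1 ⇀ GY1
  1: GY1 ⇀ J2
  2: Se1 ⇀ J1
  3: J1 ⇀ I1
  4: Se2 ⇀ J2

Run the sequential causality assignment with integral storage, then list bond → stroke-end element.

b2 →J1  (Se1 (Se) sets effort on bond)
b4 →J2  (Se2 (Se) sets effort on bond)
b0 →GY1  (J1: bond 2 brought effort, rest push out)
b3 →I1  (0-jn J1 has e-setter on 2)
b1 →GY1  (J2: last free bond brings flow in)

b0 |GY1
b1 |GY1
b2 |J1
b3 |I1
b4 |J2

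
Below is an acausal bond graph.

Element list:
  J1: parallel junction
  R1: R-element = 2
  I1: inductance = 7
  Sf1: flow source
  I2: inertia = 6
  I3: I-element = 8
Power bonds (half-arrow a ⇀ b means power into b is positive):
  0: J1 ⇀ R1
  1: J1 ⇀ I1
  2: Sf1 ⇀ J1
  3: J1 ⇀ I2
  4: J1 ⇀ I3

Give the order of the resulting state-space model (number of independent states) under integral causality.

3  (I1, I2, I3 all integral)

#2 stroke at Sf1  (Sf1 fixes flow; stroke at Sf1)
#1 stroke at I1  (I1 integral (f out))
#3 stroke at I2  (I2: I, integral causality)
#4 stroke at I3  (prefer integral on I3)
#0 stroke at J1  (closing 0-jn rule on J1)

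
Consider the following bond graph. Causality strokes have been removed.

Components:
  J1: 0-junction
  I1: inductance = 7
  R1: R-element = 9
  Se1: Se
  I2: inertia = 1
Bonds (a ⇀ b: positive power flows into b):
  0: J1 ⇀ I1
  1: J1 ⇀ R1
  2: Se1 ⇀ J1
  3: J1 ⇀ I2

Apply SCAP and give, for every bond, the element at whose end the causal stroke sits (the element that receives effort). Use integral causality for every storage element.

β2 |J1  (source Se1 imposes e)
β0 |I1  (common-e at J1 fixed by 2)
β1 |R1  (J1: bond 2 brought effort, rest push out)
β3 |I2  (0-jn J1 has e-setter on 2)

bond 0 |I1
bond 1 |R1
bond 2 |J1
bond 3 |I2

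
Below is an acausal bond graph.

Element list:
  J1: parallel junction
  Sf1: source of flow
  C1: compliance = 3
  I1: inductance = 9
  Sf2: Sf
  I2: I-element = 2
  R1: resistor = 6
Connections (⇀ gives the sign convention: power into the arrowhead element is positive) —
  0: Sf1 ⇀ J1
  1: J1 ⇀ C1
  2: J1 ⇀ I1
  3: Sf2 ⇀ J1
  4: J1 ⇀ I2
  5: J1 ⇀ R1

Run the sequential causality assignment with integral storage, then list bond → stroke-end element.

b0 →Sf1
b1 →J1
b2 →I1
b3 →Sf2
b4 →I2
b5 →R1

b0 stroke→Sf1  (source Sf1 imposes f)
b3 stroke→Sf2  (Sf2 fixes flow; stroke at Sf2)
b1 stroke→J1  (C1: C, integral causality)
b2 stroke→I1  (0-jn J1 has e-setter on 1)
b4 stroke→I2  (common-e at J1 fixed by 1)
b5 stroke→R1  (J1: bond 1 brought effort, rest push out)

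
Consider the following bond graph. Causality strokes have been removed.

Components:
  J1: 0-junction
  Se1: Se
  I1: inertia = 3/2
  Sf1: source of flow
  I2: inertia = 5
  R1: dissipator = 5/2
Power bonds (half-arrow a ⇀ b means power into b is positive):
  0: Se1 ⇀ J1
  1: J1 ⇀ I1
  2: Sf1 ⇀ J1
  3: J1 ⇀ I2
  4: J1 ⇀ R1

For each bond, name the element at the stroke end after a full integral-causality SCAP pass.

β0 stroke→J1
β1 stroke→I1
β2 stroke→Sf1
β3 stroke→I2
β4 stroke→R1

bond 0 stroke at J1  (Se1: effort source, stroke at far end)
bond 2 stroke at Sf1  (Sf1 (Sf) sets flow on bond)
bond 1 stroke at I1  (0-jn J1 has e-setter on 0)
bond 3 stroke at I2  (common-e at J1 fixed by 0)
bond 4 stroke at R1  (J1: bond 0 brought effort, rest push out)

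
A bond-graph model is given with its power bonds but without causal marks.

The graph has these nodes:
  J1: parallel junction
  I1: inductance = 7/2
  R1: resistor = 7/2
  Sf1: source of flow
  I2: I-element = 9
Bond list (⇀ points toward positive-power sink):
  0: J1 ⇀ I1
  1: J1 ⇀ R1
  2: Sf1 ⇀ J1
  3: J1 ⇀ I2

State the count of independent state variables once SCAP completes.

bond 2 |Sf1  (Sf1 fixes flow; stroke at Sf1)
bond 0 |I1  (I1: I, integral causality)
bond 3 |I2  (I2 outputs flow p/I2)
bond 1 |J1  (J1: last free bond brings effort in)

2  (I1, I2 all integral)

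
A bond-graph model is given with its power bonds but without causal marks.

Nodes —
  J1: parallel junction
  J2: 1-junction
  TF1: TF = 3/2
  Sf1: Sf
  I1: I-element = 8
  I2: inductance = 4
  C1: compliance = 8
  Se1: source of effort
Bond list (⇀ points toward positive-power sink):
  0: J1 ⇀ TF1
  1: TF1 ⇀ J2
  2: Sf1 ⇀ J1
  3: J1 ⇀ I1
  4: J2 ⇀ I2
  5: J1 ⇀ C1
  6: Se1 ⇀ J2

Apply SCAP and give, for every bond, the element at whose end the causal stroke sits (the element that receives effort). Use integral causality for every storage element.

bond 0 →TF1
bond 1 →J2
bond 2 →Sf1
bond 3 →I1
bond 4 →I2
bond 5 →J1
bond 6 →J2

bond 2 →Sf1  (Sf1: flow source, stroke at near end)
bond 6 →J2  (Se1: effort source, stroke at far end)
bond 3 →I1  (I1 outputs flow p/I1)
bond 4 →I2  (I2: I, integral causality)
bond 1 →J2  (J2 flow already set via bond 4)
bond 0 →TF1  (TF TF1: opposite of bond 1)
bond 5 →J1  (J1: last free bond brings effort in)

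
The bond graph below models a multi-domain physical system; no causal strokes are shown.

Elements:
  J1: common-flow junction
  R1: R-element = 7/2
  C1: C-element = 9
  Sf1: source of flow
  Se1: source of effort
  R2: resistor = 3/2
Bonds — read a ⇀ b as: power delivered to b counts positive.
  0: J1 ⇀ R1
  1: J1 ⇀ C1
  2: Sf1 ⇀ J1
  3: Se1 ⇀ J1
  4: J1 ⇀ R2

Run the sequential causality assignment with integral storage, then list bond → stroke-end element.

bond 0 |J1
bond 1 |J1
bond 2 |Sf1
bond 3 |J1
bond 4 |J1

bond 2 stroke→Sf1  (source Sf1 imposes f)
bond 3 stroke→J1  (Se1 fixes effort; stroke away)
bond 0 stroke→J1  (J1: bond 2 brought flow, rest push out)
bond 1 stroke→J1  (J1: bond 2 brought flow, rest push out)
bond 4 stroke→J1  (J1 flow already set via bond 2)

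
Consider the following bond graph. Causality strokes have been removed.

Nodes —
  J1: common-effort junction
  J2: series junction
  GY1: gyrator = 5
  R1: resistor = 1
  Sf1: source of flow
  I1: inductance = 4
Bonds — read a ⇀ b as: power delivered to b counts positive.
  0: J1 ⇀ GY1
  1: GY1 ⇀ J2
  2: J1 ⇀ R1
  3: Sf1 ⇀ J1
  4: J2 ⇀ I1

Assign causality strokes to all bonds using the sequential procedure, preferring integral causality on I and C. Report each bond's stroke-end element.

#3 |Sf1  (source Sf1 imposes f)
#4 |I1  (I1 outputs flow p/I1)
#1 |J2  (common-f at J2 fixed by 4)
#0 |J1  (GY1: gyrator matches bond 1)
#2 |R1  (J1: bond 0 brought effort, rest push out)

b0 |J1
b1 |J2
b2 |R1
b3 |Sf1
b4 |I1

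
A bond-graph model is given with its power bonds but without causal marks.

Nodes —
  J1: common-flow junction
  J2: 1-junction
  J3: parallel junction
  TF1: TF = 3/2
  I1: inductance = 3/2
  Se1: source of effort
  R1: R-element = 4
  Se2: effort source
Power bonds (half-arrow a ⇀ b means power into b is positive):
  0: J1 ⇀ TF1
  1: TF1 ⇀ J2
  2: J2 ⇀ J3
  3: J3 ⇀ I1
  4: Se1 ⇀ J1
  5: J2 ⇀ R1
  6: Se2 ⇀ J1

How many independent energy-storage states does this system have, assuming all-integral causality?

1  (I1 all integral)

β4 stroke at J1  (Se1 fixes effort; stroke away)
β6 stroke at J1  (Se2 (Se) sets effort on bond)
β0 stroke at TF1  (J1: last free bond brings flow in)
β1 stroke at J2  (TF TF1: opposite of bond 0)
β3 stroke at I1  (I1 outputs flow p/I1)
β2 stroke at J3  (J3: last free bond brings effort in)
β5 stroke at J2  (J2 flow already set via bond 2)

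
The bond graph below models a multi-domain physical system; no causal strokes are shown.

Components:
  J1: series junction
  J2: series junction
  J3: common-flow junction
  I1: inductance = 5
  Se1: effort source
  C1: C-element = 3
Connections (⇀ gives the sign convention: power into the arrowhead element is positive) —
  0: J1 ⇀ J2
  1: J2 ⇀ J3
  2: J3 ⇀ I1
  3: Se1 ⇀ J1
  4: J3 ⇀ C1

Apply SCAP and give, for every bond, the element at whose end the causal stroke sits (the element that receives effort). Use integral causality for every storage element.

β3 stroke at J1  (Se1 fixes effort; stroke away)
β0 stroke at J2  (closing 1-jn rule on J1)
β1 stroke at J3  (J2: last free bond brings flow in)
β2 stroke at I1  (prefer integral on I1)
β4 stroke at J3  (J3 flow already set via bond 2)

β0 →J2
β1 →J3
β2 →I1
β3 →J1
β4 →J3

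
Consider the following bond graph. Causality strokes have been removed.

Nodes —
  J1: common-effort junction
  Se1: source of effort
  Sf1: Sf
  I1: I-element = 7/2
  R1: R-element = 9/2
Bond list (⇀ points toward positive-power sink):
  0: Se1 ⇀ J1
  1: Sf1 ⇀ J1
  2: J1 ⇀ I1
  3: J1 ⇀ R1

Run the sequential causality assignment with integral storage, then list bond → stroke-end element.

bond 0 stroke at J1  (source Se1 imposes e)
bond 1 stroke at Sf1  (source Sf1 imposes f)
bond 2 stroke at I1  (J1: bond 0 brought effort, rest push out)
bond 3 stroke at R1  (J1: bond 0 brought effort, rest push out)

bond 0 |J1
bond 1 |Sf1
bond 2 |I1
bond 3 |R1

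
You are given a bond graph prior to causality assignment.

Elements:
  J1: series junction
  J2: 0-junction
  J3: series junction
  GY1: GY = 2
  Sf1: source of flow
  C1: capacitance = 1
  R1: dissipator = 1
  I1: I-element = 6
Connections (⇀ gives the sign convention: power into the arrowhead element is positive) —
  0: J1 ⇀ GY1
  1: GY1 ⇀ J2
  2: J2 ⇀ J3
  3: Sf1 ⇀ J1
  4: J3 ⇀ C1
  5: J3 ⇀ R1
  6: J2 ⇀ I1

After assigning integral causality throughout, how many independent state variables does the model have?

2  (C1, I1 all integral)

#3 →Sf1  (source Sf1 imposes f)
#0 →J1  (common-f at J1 fixed by 3)
#1 →J2  (GY GY1: same side as bond 0)
#2 →J3  (J2: bond 1 brought effort, rest push out)
#6 →I1  (common-e at J2 fixed by 1)
#4 →J3  (C1 integral (e out))
#5 →R1  (closing 1-jn rule on J3)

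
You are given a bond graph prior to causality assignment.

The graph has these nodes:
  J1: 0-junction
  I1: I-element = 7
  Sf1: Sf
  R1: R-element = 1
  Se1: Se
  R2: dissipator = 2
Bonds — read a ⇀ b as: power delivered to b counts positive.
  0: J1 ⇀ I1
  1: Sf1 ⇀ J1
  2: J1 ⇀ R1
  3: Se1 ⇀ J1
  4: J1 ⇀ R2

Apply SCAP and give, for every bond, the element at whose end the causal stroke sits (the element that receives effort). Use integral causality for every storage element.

#0 |I1
#1 |Sf1
#2 |R1
#3 |J1
#4 |R2

#1 →Sf1  (Sf1: flow source, stroke at near end)
#3 →J1  (source Se1 imposes e)
#0 →I1  (0-jn J1 has e-setter on 3)
#2 →R1  (J1 effort already set via bond 3)
#4 →R2  (J1 effort already set via bond 3)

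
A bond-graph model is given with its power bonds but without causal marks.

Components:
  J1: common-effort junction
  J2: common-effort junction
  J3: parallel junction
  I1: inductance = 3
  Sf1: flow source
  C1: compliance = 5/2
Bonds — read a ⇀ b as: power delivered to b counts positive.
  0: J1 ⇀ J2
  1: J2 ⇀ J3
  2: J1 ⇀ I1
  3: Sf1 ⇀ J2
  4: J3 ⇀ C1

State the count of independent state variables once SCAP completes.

2  (C1, I1 all integral)

b3 stroke→Sf1  (source Sf1 imposes f)
b2 stroke→I1  (prefer integral on I1)
b0 stroke→J1  (J1 needs exactly one e-in)
b1 stroke→J2  (only one effort-in slot at J2)
b4 stroke→J3  (only one effort-in slot at J3)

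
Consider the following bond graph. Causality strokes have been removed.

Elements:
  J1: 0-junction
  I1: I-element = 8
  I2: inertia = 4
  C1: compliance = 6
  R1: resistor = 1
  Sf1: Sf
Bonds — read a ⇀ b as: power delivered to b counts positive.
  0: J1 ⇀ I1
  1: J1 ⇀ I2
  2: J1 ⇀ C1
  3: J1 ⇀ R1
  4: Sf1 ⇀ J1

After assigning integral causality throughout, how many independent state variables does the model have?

3  (C1, I1, I2 all integral)

b4 stroke→Sf1  (Sf1 (Sf) sets flow on bond)
b0 stroke→I1  (I1: I, integral causality)
b1 stroke→I2  (prefer integral on I2)
b2 stroke→J1  (C1 outputs effort q/C1)
b3 stroke→R1  (J1 effort already set via bond 2)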